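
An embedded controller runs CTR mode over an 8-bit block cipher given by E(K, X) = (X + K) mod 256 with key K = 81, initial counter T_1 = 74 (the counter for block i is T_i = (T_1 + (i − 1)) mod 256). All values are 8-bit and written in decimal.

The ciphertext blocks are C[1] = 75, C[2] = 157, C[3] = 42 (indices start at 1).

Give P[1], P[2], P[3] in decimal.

CTR decryption: S_i = E(K, T_i) where T_i is the counter for block i; P_i = C_i ⊕ S_i.
P[1]: T = 74, S = E(K, T) = 155; 75 ⊕ 155 = 208.
P[2]: T = 75, S = E(K, T) = 156; 157 ⊕ 156 = 1.
P[3]: T = 76, S = E(K, T) = 157; 42 ⊕ 157 = 183.

P[1] = 208, P[2] = 1, P[3] = 183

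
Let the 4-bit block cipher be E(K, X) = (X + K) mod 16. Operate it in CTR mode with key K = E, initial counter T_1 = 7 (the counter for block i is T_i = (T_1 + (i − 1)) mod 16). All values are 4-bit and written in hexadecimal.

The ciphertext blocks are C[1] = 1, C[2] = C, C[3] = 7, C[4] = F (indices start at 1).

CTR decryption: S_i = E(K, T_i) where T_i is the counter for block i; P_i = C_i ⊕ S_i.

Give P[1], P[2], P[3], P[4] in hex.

P[1] = 4, P[2] = A, P[3] = 0, P[4] = 7

P[1]: T = 7, S = E(K, T) = 5; 1 ⊕ 5 = 4.
P[2]: T = 8, S = E(K, T) = 6; C ⊕ 6 = A.
P[3]: T = 9, S = E(K, T) = 7; 7 ⊕ 7 = 0.
P[4]: T = A, S = E(K, T) = 8; F ⊕ 8 = 7.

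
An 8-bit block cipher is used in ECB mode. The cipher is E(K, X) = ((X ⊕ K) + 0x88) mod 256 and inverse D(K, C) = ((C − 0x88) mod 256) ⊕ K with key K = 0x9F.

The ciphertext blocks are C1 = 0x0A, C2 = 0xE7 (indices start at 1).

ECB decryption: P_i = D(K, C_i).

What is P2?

P2 = 0xC0

P2: D(K, 0xE7) = 0xC0.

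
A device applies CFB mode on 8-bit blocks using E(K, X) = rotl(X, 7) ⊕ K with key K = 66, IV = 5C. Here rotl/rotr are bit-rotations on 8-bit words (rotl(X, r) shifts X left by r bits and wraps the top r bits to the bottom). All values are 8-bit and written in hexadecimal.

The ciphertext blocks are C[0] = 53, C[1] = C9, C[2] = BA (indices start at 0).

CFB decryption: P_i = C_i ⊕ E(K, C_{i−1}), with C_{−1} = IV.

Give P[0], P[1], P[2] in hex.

P[0] = 1B, P[1] = 06, P[2] = 38

P[0]: E(K, 5C) = 48; 53 ⊕ 48 = 1B.
P[1]: E(K, 53) = CF; C9 ⊕ CF = 06.
P[2]: E(K, C9) = 82; BA ⊕ 82 = 38.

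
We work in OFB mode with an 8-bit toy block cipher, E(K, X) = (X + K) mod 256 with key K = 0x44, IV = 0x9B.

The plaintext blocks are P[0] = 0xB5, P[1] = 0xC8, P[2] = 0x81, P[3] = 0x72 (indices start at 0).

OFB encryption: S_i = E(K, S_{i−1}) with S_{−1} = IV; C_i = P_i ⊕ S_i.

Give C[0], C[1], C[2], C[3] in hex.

C[0]: S = E(K, 0x9B) = 0xDF; 0xB5 ⊕ 0xDF = 0x6A.
C[1]: S = E(K, 0xDF) = 0x23; 0xC8 ⊕ 0x23 = 0xEB.
C[2]: S = E(K, 0x23) = 0x67; 0x81 ⊕ 0x67 = 0xE6.
C[3]: S = E(K, 0x67) = 0xAB; 0x72 ⊕ 0xAB = 0xD9.

C[0] = 0x6A, C[1] = 0xEB, C[2] = 0xE6, C[3] = 0xD9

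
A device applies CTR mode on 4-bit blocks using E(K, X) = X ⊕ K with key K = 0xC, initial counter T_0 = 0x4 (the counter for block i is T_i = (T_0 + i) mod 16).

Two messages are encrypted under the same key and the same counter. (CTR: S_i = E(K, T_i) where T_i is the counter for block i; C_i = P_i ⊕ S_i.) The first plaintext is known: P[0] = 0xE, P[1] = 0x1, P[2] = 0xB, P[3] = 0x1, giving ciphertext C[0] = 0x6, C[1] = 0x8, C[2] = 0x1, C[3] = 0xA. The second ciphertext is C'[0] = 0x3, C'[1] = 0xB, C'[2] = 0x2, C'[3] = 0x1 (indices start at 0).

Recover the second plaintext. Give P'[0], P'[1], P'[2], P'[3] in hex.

P'[0] = 0xB, P'[1] = 0x2, P'[2] = 0x8, P'[3] = 0xA

In CTR with a reused counter, both messages share the same keystream S_i, so C_i ⊕ C'_i = P_i ⊕ P'_i and thus P'_i = P_i ⊕ C_i ⊕ C'_i.
P'[0]: 0xE ⊕ 0x6 ⊕ 0x3 = 0xB.
P'[1]: 0x1 ⊕ 0x8 ⊕ 0xB = 0x2.
P'[2]: 0xB ⊕ 0x1 ⊕ 0x2 = 0x8.
P'[3]: 0x1 ⊕ 0xA ⊕ 0x1 = 0xA.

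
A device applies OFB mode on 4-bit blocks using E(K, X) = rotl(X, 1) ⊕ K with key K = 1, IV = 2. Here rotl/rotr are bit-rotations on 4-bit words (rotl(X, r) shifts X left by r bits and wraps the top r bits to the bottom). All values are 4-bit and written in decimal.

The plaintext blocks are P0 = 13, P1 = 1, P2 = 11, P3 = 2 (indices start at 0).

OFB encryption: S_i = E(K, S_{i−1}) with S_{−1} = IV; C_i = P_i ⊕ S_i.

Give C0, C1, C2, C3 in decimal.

C0 = 8, C1 = 10, C2 = 13, C3 = 15

C0: S = E(K, 2) = 5; 13 ⊕ 5 = 8.
C1: S = E(K, 5) = 11; 1 ⊕ 11 = 10.
C2: S = E(K, 11) = 6; 11 ⊕ 6 = 13.
C3: S = E(K, 6) = 13; 2 ⊕ 13 = 15.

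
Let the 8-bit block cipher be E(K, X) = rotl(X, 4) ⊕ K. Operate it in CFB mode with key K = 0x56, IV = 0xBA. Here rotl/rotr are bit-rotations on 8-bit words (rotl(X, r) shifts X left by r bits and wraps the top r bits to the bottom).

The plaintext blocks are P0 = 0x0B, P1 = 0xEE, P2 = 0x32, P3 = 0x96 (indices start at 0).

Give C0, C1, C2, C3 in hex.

CFB encryption: C_i = P_i ⊕ E(K, C_{i−1}), with C_{−1} = IV.
C0: E(K, 0xBA) = 0xFD; 0x0B ⊕ 0xFD = 0xF6.
C1: E(K, 0xF6) = 0x39; 0xEE ⊕ 0x39 = 0xD7.
C2: E(K, 0xD7) = 0x2B; 0x32 ⊕ 0x2B = 0x19.
C3: E(K, 0x19) = 0xC7; 0x96 ⊕ 0xC7 = 0x51.

C0 = 0xF6, C1 = 0xD7, C2 = 0x19, C3 = 0x51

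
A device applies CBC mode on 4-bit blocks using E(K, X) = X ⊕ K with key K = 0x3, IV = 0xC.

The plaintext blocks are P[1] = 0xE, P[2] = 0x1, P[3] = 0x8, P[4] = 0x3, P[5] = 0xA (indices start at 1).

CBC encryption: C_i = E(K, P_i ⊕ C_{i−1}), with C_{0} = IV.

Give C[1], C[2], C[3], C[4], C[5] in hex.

C[1] = 0x1, C[2] = 0x3, C[3] = 0x8, C[4] = 0x8, C[5] = 0x1

C[1]: P[1] ⊕ 0xC = 0x2; E(K, 0x2) = 0x1.
C[2]: P[2] ⊕ 0x1 = 0x0; E(K, 0x0) = 0x3.
C[3]: P[3] ⊕ 0x3 = 0xB; E(K, 0xB) = 0x8.
C[4]: P[4] ⊕ 0x8 = 0xB; E(K, 0xB) = 0x8.
C[5]: P[5] ⊕ 0x8 = 0x2; E(K, 0x2) = 0x1.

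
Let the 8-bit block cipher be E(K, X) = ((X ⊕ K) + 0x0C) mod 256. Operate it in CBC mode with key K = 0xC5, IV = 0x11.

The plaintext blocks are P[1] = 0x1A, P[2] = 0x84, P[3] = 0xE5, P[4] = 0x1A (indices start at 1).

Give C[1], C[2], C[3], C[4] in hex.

C[1] = 0xDA, C[2] = 0xA7, C[3] = 0x93, C[4] = 0x58

CBC encryption: C_i = E(K, P_i ⊕ C_{i−1}), with C_{0} = IV.
C[1]: P[1] ⊕ 0x11 = 0x0B; E(K, 0x0B) = 0xDA.
C[2]: P[2] ⊕ 0xDA = 0x5E; E(K, 0x5E) = 0xA7.
C[3]: P[3] ⊕ 0xA7 = 0x42; E(K, 0x42) = 0x93.
C[4]: P[4] ⊕ 0x93 = 0x89; E(K, 0x89) = 0x58.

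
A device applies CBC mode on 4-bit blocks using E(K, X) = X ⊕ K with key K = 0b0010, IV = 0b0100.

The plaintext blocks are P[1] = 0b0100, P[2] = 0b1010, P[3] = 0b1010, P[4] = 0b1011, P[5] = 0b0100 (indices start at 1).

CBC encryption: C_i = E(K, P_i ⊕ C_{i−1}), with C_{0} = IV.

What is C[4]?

C[1]: P[1] ⊕ 0b0100 = 0b0000; E(K, 0b0000) = 0b0010.
C[2]: P[2] ⊕ 0b0010 = 0b1000; E(K, 0b1000) = 0b1010.
C[3]: P[3] ⊕ 0b1010 = 0b0000; E(K, 0b0000) = 0b0010.
C[4]: P[4] ⊕ 0b0010 = 0b1001; E(K, 0b1001) = 0b1011.

C[4] = 0b1011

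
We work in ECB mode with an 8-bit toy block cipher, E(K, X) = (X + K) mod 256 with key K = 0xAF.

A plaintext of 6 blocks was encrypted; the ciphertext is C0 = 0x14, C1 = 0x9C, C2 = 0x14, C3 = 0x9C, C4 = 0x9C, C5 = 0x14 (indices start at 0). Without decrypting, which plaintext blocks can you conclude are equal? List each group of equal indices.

ECB encrypts each block independently with the same key, so equal ciphertext blocks imply equal plaintext blocks.
C0 = C2 = C5 = 0x14, so P0 = P2 = P5.
C1 = C3 = C4 = 0x9C, so P1 = P3 = P4.

P0 = P2 = P5; P1 = P3 = P4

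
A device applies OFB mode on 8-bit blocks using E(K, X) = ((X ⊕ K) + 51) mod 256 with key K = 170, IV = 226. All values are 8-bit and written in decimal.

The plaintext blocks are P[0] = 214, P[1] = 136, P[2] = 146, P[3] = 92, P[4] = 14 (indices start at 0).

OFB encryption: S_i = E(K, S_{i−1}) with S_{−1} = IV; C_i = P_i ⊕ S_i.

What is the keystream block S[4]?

7

C[0]: S = E(K, 226) = 123; 214 ⊕ 123 = 173.
C[1]: S = E(K, 123) = 4; 136 ⊕ 4 = 140.
C[2]: S = E(K, 4) = 225; 146 ⊕ 225 = 115.
C[3]: S = E(K, 225) = 126; 92 ⊕ 126 = 34.
C[4]: S = E(K, 126) = 7; 14 ⊕ 7 = 9.
So S[4] = 7.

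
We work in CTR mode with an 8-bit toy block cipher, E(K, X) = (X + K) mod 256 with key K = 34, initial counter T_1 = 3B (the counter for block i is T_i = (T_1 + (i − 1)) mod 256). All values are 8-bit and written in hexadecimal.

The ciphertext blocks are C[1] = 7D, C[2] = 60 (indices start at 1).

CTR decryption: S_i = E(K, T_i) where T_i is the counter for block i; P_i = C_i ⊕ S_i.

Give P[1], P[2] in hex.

P[1]: T = 3B, S = E(K, T) = 6F; 7D ⊕ 6F = 12.
P[2]: T = 3C, S = E(K, T) = 70; 60 ⊕ 70 = 10.

P[1] = 12, P[2] = 10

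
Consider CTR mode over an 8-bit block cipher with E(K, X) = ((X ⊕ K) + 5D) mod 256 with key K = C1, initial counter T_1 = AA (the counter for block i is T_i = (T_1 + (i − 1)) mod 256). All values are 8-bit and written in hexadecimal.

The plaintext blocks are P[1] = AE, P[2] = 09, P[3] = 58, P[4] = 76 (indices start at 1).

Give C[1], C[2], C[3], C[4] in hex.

CTR encryption: S_i = E(K, T_i) where T_i is the counter for block i; C_i = P_i ⊕ S_i.
C[1]: T = AA, S = E(K, T) = C8; AE ⊕ C8 = 66.
C[2]: T = AB, S = E(K, T) = C7; 09 ⊕ C7 = CE.
C[3]: T = AC, S = E(K, T) = CA; 58 ⊕ CA = 92.
C[4]: T = AD, S = E(K, T) = C9; 76 ⊕ C9 = BF.

C[1] = 66, C[2] = CE, C[3] = 92, C[4] = BF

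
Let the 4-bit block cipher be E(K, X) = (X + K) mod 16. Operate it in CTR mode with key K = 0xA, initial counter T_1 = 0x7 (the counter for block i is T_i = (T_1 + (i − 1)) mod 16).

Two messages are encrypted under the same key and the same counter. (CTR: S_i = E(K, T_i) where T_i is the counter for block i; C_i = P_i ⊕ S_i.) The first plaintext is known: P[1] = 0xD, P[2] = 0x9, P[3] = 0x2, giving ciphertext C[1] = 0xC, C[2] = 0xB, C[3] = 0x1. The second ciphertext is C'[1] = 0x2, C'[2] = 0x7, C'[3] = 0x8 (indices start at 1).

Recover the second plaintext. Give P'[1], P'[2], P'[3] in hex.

In CTR with a reused counter, both messages share the same keystream S_i, so C_i ⊕ C'_i = P_i ⊕ P'_i and thus P'_i = P_i ⊕ C_i ⊕ C'_i.
P'[1]: 0xD ⊕ 0xC ⊕ 0x2 = 0x3.
P'[2]: 0x9 ⊕ 0xB ⊕ 0x7 = 0x5.
P'[3]: 0x2 ⊕ 0x1 ⊕ 0x8 = 0xB.

P'[1] = 0x3, P'[2] = 0x5, P'[3] = 0xB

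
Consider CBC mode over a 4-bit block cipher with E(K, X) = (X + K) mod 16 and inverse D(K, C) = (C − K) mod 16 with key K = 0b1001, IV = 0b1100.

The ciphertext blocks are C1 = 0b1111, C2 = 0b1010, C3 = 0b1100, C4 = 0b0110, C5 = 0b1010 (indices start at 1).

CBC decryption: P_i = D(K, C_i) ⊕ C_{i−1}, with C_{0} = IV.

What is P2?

P2: D(K, 0b1010) = 0b0001; 0b0001 ⊕ 0b1111 = 0b1110.

P2 = 0b1110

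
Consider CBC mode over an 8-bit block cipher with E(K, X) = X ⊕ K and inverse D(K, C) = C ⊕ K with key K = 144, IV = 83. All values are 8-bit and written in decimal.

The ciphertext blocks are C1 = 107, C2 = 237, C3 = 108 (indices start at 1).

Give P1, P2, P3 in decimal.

CBC decryption: P_i = D(K, C_i) ⊕ C_{i−1}, with C_{0} = IV.
P1: D(K, 107) = 251; 251 ⊕ 83 = 168.
P2: D(K, 237) = 125; 125 ⊕ 107 = 22.
P3: D(K, 108) = 252; 252 ⊕ 237 = 17.

P1 = 168, P2 = 22, P3 = 17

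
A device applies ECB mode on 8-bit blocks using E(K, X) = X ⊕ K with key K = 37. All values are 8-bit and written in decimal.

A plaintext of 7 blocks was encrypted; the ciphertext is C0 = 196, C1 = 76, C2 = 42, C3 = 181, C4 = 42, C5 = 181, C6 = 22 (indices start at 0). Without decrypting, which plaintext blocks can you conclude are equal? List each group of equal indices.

P2 = P4; P3 = P5

ECB encrypts each block independently with the same key, so equal ciphertext blocks imply equal plaintext blocks.
C2 = C4 = 42, so P2 = P4.
C3 = C5 = 181, so P3 = P5.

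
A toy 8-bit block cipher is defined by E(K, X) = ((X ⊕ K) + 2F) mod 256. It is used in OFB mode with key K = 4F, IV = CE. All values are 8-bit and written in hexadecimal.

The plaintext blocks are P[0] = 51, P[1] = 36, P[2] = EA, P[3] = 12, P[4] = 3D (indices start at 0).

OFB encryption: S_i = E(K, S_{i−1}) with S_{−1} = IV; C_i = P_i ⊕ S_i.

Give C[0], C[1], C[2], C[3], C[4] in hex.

C[0] = E1, C[1] = 18, C[2] = 7A, C[3] = 1C, C[4] = 4D

C[0]: S = E(K, CE) = B0; 51 ⊕ B0 = E1.
C[1]: S = E(K, B0) = 2E; 36 ⊕ 2E = 18.
C[2]: S = E(K, 2E) = 90; EA ⊕ 90 = 7A.
C[3]: S = E(K, 90) = 0E; 12 ⊕ 0E = 1C.
C[4]: S = E(K, 0E) = 70; 3D ⊕ 70 = 4D.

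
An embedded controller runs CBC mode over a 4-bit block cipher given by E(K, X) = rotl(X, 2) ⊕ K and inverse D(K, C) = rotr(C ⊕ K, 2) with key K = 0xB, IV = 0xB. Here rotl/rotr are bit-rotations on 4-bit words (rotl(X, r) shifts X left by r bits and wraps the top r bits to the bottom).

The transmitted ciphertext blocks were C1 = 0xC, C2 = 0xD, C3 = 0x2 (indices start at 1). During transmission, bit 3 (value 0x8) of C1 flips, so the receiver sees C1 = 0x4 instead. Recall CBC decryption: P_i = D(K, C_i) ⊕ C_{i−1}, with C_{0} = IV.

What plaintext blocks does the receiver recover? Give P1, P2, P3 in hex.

P1 = 0x4, P2 = 0xD, P3 = 0xB

Only C1 changed, to 0x4. In CBC, a change in C_i garbles P_i and flips the same bit in P_{i+1}. Decrypting the received ciphertext:
P1: D(K, 0x4) = 0xF; 0xF ⊕ 0xB = 0x4.
P2: D(K, 0xD) = 0x9; 0x9 ⊕ 0x4 = 0xD.
P3: D(K, 0x2) = 0x6; 0x6 ⊕ 0xD = 0xB.
Blocks that differ from the original plaintext: P1, P2.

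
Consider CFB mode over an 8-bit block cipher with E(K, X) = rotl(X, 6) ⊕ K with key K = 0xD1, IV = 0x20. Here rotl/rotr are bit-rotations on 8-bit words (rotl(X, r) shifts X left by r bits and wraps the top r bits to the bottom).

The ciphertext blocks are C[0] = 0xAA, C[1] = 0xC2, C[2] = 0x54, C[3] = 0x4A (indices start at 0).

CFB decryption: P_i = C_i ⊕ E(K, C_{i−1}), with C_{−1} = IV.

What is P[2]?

P[2] = 0x35

P[2]: E(K, 0xC2) = 0x61; 0x54 ⊕ 0x61 = 0x35.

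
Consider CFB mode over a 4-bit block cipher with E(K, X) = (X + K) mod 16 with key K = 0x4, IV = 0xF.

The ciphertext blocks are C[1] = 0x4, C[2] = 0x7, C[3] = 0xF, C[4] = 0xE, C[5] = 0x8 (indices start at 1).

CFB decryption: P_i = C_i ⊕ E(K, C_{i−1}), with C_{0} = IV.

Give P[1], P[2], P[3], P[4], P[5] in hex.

P[1]: E(K, 0xF) = 0x3; 0x4 ⊕ 0x3 = 0x7.
P[2]: E(K, 0x4) = 0x8; 0x7 ⊕ 0x8 = 0xF.
P[3]: E(K, 0x7) = 0xB; 0xF ⊕ 0xB = 0x4.
P[4]: E(K, 0xF) = 0x3; 0xE ⊕ 0x3 = 0xD.
P[5]: E(K, 0xE) = 0x2; 0x8 ⊕ 0x2 = 0xA.

P[1] = 0x7, P[2] = 0xF, P[3] = 0x4, P[4] = 0xD, P[5] = 0xA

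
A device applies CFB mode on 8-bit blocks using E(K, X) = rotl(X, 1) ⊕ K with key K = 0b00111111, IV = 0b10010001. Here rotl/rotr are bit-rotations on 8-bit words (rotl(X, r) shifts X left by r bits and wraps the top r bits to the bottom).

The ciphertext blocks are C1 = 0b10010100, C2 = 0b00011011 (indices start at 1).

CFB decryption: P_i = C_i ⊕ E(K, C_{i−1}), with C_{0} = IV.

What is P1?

P1 = 0b10001000

P1: E(K, 0b10010001) = 0b00011100; 0b10010100 ⊕ 0b00011100 = 0b10001000.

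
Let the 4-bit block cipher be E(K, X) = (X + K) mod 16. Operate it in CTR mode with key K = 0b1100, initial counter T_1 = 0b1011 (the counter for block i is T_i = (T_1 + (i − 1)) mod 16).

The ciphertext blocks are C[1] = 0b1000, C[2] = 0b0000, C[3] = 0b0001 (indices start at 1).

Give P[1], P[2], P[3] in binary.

CTR decryption: S_i = E(K, T_i) where T_i is the counter for block i; P_i = C_i ⊕ S_i.
P[1]: T = 0b1011, S = E(K, T) = 0b0111; 0b1000 ⊕ 0b0111 = 0b1111.
P[2]: T = 0b1100, S = E(K, T) = 0b1000; 0b0000 ⊕ 0b1000 = 0b1000.
P[3]: T = 0b1101, S = E(K, T) = 0b1001; 0b0001 ⊕ 0b1001 = 0b1000.

P[1] = 0b1111, P[2] = 0b1000, P[3] = 0b1000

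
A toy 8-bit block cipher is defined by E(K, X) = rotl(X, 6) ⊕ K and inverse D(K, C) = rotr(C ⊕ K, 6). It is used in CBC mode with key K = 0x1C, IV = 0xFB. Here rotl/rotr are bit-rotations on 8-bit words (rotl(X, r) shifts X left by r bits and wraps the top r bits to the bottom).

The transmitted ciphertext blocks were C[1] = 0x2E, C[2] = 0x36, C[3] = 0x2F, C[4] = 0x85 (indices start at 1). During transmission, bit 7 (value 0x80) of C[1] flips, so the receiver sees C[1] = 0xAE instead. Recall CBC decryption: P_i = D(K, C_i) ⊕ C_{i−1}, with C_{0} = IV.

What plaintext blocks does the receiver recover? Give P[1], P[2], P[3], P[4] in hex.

Only C[1] changed, to 0xAE. In CBC, a change in C_i garbles P_i and flips the same bit in P_{i+1}. Decrypting the received ciphertext:
P[1]: D(K, 0xAE) = 0xCA; 0xCA ⊕ 0xFB = 0x31.
P[2]: D(K, 0x36) = 0xA8; 0xA8 ⊕ 0xAE = 0x06.
P[3]: D(K, 0x2F) = 0xCC; 0xCC ⊕ 0x36 = 0xFA.
P[4]: D(K, 0x85) = 0x66; 0x66 ⊕ 0x2F = 0x49.
Blocks that differ from the original plaintext: P[1], P[2].

P[1] = 0x31, P[2] = 0x06, P[3] = 0xFA, P[4] = 0x49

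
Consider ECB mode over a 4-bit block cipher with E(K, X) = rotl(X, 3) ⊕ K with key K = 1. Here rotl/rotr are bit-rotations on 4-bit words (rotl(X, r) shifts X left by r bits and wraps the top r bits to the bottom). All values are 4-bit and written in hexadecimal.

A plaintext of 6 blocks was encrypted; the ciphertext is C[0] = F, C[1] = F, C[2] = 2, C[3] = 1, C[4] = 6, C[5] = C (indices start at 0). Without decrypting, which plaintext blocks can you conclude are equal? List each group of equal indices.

P[0] = P[1]

ECB encrypts each block independently with the same key, so equal ciphertext blocks imply equal plaintext blocks.
C[0] = C[1] = F, so P[0] = P[1].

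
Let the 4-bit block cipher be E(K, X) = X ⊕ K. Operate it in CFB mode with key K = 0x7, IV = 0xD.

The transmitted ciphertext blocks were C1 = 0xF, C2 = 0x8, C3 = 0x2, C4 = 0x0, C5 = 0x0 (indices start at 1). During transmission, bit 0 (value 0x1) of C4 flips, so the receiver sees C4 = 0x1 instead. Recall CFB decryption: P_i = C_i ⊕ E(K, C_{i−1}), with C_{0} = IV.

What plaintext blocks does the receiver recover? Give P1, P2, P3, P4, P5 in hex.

P1 = 0x5, P2 = 0x0, P3 = 0xD, P4 = 0x4, P5 = 0x6

Only C4 changed, to 0x1. In CFB, a change in C_i flips the same bit in P_i and garbles P_{i+1}. Decrypting the received ciphertext:
P1: E(K, 0xD) = 0xA; 0xF ⊕ 0xA = 0x5.
P2: E(K, 0xF) = 0x8; 0x8 ⊕ 0x8 = 0x0.
P3: E(K, 0x8) = 0xF; 0x2 ⊕ 0xF = 0xD.
P4: E(K, 0x2) = 0x5; 0x1 ⊕ 0x5 = 0x4.
P5: E(K, 0x1) = 0x6; 0x0 ⊕ 0x6 = 0x6.
Blocks that differ from the original plaintext: P4, P5.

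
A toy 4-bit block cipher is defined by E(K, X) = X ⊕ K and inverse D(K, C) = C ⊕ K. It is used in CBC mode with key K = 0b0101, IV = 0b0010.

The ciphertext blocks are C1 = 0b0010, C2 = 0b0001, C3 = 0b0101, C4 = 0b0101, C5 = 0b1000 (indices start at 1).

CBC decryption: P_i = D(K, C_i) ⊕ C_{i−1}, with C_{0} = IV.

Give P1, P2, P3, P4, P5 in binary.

P1: D(K, 0b0010) = 0b0111; 0b0111 ⊕ 0b0010 = 0b0101.
P2: D(K, 0b0001) = 0b0100; 0b0100 ⊕ 0b0010 = 0b0110.
P3: D(K, 0b0101) = 0b0000; 0b0000 ⊕ 0b0001 = 0b0001.
P4: D(K, 0b0101) = 0b0000; 0b0000 ⊕ 0b0101 = 0b0101.
P5: D(K, 0b1000) = 0b1101; 0b1101 ⊕ 0b0101 = 0b1000.

P1 = 0b0101, P2 = 0b0110, P3 = 0b0001, P4 = 0b0101, P5 = 0b1000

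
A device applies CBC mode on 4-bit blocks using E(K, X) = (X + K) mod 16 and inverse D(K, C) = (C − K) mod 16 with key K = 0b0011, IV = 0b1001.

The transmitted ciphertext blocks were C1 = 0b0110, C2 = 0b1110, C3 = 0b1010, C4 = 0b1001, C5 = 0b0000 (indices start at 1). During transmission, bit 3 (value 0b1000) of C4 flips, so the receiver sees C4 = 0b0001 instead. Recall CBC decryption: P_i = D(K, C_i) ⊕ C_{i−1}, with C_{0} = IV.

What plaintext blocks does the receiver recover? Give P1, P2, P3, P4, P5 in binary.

Only C4 changed, to 0b0001. In CBC, a change in C_i garbles P_i and flips the same bit in P_{i+1}. Decrypting the received ciphertext:
P1: D(K, 0b0110) = 0b0011; 0b0011 ⊕ 0b1001 = 0b1010.
P2: D(K, 0b1110) = 0b1011; 0b1011 ⊕ 0b0110 = 0b1101.
P3: D(K, 0b1010) = 0b0111; 0b0111 ⊕ 0b1110 = 0b1001.
P4: D(K, 0b0001) = 0b1110; 0b1110 ⊕ 0b1010 = 0b0100.
P5: D(K, 0b0000) = 0b1101; 0b1101 ⊕ 0b0001 = 0b1100.
Blocks that differ from the original plaintext: P4, P5.

P1 = 0b1010, P2 = 0b1101, P3 = 0b1001, P4 = 0b0100, P5 = 0b1100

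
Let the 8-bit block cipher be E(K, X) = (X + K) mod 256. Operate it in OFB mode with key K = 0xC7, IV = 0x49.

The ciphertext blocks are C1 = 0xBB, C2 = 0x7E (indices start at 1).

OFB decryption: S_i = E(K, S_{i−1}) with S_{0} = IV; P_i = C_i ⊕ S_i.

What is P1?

P1: S = E(K, 0x49) = 0x10; 0xBB ⊕ 0x10 = 0xAB.

P1 = 0xAB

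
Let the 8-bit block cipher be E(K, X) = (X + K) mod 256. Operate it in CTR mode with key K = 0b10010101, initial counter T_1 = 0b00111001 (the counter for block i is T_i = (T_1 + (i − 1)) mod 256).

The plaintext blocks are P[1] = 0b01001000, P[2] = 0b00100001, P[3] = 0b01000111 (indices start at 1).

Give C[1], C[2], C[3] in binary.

C[1] = 0b10000110, C[2] = 0b11101110, C[3] = 0b10010111

CTR encryption: S_i = E(K, T_i) where T_i is the counter for block i; C_i = P_i ⊕ S_i.
C[1]: T = 0b00111001, S = E(K, T) = 0b11001110; 0b01001000 ⊕ 0b11001110 = 0b10000110.
C[2]: T = 0b00111010, S = E(K, T) = 0b11001111; 0b00100001 ⊕ 0b11001111 = 0b11101110.
C[3]: T = 0b00111011, S = E(K, T) = 0b11010000; 0b01000111 ⊕ 0b11010000 = 0b10010111.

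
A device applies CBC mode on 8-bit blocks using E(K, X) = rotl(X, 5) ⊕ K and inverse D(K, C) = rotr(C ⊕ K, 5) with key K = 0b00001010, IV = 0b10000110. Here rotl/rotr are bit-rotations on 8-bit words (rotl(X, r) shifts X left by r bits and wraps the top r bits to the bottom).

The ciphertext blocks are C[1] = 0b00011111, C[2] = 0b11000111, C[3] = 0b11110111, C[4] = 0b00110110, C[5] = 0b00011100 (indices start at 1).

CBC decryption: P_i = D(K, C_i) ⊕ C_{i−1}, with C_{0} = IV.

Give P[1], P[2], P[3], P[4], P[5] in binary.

P[1]: D(K, 0b00011111) = 0b10101000; 0b10101000 ⊕ 0b10000110 = 0b00101110.
P[2]: D(K, 0b11000111) = 0b01101110; 0b01101110 ⊕ 0b00011111 = 0b01110001.
P[3]: D(K, 0b11110111) = 0b11101111; 0b11101111 ⊕ 0b11000111 = 0b00101000.
P[4]: D(K, 0b00110110) = 0b11100001; 0b11100001 ⊕ 0b11110111 = 0b00010110.
P[5]: D(K, 0b00011100) = 0b10110000; 0b10110000 ⊕ 0b00110110 = 0b10000110.

P[1] = 0b00101110, P[2] = 0b01110001, P[3] = 0b00101000, P[4] = 0b00010110, P[5] = 0b10000110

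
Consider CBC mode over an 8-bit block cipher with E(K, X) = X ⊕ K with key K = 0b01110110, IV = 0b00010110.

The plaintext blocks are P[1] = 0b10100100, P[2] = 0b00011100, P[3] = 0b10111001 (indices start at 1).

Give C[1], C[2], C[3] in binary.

CBC encryption: C_i = E(K, P_i ⊕ C_{i−1}), with C_{0} = IV.
C[1]: P[1] ⊕ 0b00010110 = 0b10110010; E(K, 0b10110010) = 0b11000100.
C[2]: P[2] ⊕ 0b11000100 = 0b11011000; E(K, 0b11011000) = 0b10101110.
C[3]: P[3] ⊕ 0b10101110 = 0b00010111; E(K, 0b00010111) = 0b01100001.

C[1] = 0b11000100, C[2] = 0b10101110, C[3] = 0b01100001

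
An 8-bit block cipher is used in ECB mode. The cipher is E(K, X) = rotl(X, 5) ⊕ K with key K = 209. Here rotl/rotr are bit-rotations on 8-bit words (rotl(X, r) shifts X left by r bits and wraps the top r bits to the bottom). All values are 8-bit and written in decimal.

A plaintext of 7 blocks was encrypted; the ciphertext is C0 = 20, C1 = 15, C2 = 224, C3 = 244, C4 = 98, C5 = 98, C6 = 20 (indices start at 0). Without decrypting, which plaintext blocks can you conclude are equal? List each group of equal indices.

P0 = P6; P4 = P5

ECB encrypts each block independently with the same key, so equal ciphertext blocks imply equal plaintext blocks.
C0 = C6 = 20, so P0 = P6.
C4 = C5 = 98, so P4 = P5.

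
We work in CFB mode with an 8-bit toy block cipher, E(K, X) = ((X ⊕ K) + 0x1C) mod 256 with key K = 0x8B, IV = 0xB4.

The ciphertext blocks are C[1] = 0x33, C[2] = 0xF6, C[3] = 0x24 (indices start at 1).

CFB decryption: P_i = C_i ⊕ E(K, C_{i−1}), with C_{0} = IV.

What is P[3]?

P[3]: E(K, 0xF6) = 0x99; 0x24 ⊕ 0x99 = 0xBD.

P[3] = 0xBD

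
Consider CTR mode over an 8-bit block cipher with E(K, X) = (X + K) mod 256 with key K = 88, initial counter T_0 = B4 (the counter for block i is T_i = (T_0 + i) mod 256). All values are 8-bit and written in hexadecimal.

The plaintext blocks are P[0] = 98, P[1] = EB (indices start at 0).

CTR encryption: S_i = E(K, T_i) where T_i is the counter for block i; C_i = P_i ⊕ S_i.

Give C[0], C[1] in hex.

C[0] = A4, C[1] = D6

C[0]: T = B4, S = E(K, T) = 3C; 98 ⊕ 3C = A4.
C[1]: T = B5, S = E(K, T) = 3D; EB ⊕ 3D = D6.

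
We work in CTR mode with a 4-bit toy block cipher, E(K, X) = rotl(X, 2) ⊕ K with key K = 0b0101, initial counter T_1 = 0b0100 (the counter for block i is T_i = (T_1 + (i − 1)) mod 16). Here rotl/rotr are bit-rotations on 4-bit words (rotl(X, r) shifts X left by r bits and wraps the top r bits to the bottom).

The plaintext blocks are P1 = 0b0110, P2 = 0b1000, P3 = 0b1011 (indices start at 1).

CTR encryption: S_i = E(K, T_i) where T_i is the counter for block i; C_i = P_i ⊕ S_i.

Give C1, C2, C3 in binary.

C1: T = 0b0100, S = E(K, T) = 0b0100; 0b0110 ⊕ 0b0100 = 0b0010.
C2: T = 0b0101, S = E(K, T) = 0b0000; 0b1000 ⊕ 0b0000 = 0b1000.
C3: T = 0b0110, S = E(K, T) = 0b1100; 0b1011 ⊕ 0b1100 = 0b0111.

C1 = 0b0010, C2 = 0b1000, C3 = 0b0111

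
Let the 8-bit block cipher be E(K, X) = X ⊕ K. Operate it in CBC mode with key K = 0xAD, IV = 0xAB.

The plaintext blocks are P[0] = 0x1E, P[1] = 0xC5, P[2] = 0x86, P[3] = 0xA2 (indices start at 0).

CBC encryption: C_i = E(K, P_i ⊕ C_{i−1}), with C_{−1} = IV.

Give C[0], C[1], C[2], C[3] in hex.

C[0]: P[0] ⊕ 0xAB = 0xB5; E(K, 0xB5) = 0x18.
C[1]: P[1] ⊕ 0x18 = 0xDD; E(K, 0xDD) = 0x70.
C[2]: P[2] ⊕ 0x70 = 0xF6; E(K, 0xF6) = 0x5B.
C[3]: P[3] ⊕ 0x5B = 0xF9; E(K, 0xF9) = 0x54.

C[0] = 0x18, C[1] = 0x70, C[2] = 0x5B, C[3] = 0x54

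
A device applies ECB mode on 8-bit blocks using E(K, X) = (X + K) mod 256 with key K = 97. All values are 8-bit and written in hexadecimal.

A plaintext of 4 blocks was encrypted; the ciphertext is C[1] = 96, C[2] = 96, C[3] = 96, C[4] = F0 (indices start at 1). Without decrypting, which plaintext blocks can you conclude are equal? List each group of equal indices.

ECB encrypts each block independently with the same key, so equal ciphertext blocks imply equal plaintext blocks.
C[1] = C[2] = C[3] = 96, so P[1] = P[2] = P[3].

P[1] = P[2] = P[3]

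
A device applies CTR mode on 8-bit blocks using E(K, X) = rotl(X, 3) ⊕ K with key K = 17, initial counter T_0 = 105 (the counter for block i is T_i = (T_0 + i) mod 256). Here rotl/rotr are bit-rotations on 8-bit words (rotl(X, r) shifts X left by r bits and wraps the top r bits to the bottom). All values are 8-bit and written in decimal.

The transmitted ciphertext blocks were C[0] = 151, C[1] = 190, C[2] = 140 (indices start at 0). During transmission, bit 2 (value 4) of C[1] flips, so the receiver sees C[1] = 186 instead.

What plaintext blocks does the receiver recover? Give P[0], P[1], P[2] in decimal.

CTR decryption: S_i = E(K, T_i) where T_i is the counter for block i; P_i = C_i ⊕ S_i.
Only C[1] changed, to 186. In CTR, a change in C_i flips the same bit in P_i only; the keystream is unaffected. Decrypting the received ciphertext:
P[0]: T = 105, S = E(K, T) = 90; 151 ⊕ 90 = 205.
P[1]: T = 106, S = E(K, T) = 66; 186 ⊕ 66 = 248.
P[2]: T = 107, S = E(K, T) = 74; 140 ⊕ 74 = 198.
Blocks that differ from the original plaintext: P[1].

P[0] = 205, P[1] = 248, P[2] = 198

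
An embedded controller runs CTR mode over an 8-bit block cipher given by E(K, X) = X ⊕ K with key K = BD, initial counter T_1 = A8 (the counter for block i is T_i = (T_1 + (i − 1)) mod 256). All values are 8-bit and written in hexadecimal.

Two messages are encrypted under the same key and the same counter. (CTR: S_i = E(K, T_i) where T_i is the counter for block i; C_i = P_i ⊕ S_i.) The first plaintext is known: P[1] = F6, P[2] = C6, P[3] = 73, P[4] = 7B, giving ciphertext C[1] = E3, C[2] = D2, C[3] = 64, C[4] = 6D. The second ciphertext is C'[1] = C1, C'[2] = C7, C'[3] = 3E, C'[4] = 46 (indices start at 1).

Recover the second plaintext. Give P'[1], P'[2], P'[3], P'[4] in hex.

In CTR with a reused counter, both messages share the same keystream S_i, so C_i ⊕ C'_i = P_i ⊕ P'_i and thus P'_i = P_i ⊕ C_i ⊕ C'_i.
P'[1]: F6 ⊕ E3 ⊕ C1 = D4.
P'[2]: C6 ⊕ D2 ⊕ C7 = D3.
P'[3]: 73 ⊕ 64 ⊕ 3E = 29.
P'[4]: 7B ⊕ 6D ⊕ 46 = 50.

P'[1] = D4, P'[2] = D3, P'[3] = 29, P'[4] = 50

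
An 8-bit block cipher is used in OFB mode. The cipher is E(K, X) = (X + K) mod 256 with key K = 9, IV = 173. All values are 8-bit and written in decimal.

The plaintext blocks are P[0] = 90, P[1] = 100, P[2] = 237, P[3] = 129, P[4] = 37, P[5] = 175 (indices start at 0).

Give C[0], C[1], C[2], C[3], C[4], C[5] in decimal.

OFB encryption: S_i = E(K, S_{i−1}) with S_{−1} = IV; C_i = P_i ⊕ S_i.
C[0]: S = E(K, 173) = 182; 90 ⊕ 182 = 236.
C[1]: S = E(K, 182) = 191; 100 ⊕ 191 = 219.
C[2]: S = E(K, 191) = 200; 237 ⊕ 200 = 37.
C[3]: S = E(K, 200) = 209; 129 ⊕ 209 = 80.
C[4]: S = E(K, 209) = 218; 37 ⊕ 218 = 255.
C[5]: S = E(K, 218) = 227; 175 ⊕ 227 = 76.

C[0] = 236, C[1] = 219, C[2] = 37, C[3] = 80, C[4] = 255, C[5] = 76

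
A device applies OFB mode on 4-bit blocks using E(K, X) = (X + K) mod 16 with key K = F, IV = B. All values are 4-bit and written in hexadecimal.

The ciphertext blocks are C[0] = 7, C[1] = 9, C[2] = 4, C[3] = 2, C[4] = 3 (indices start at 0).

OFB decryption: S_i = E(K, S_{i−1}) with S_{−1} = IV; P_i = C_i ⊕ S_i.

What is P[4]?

P[4] = 5

P[0]: S = E(K, B) = A; 7 ⊕ A = D.
P[1]: S = E(K, A) = 9; 9 ⊕ 9 = 0.
P[2]: S = E(K, 9) = 8; 4 ⊕ 8 = C.
P[3]: S = E(K, 8) = 7; 2 ⊕ 7 = 5.
P[4]: S = E(K, 7) = 6; 3 ⊕ 6 = 5.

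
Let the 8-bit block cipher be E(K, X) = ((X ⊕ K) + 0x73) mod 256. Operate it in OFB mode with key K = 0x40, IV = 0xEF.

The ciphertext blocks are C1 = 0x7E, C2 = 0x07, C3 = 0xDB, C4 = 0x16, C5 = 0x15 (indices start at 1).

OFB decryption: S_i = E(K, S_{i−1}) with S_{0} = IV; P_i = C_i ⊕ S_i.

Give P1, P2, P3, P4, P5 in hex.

P1 = 0x5C, P2 = 0xD2, P3 = 0xD3, P4 = 0xAD, P5 = 0x7B

P1: S = E(K, 0xEF) = 0x22; 0x7E ⊕ 0x22 = 0x5C.
P2: S = E(K, 0x22) = 0xD5; 0x07 ⊕ 0xD5 = 0xD2.
P3: S = E(K, 0xD5) = 0x08; 0xDB ⊕ 0x08 = 0xD3.
P4: S = E(K, 0x08) = 0xBB; 0x16 ⊕ 0xBB = 0xAD.
P5: S = E(K, 0xBB) = 0x6E; 0x15 ⊕ 0x6E = 0x7B.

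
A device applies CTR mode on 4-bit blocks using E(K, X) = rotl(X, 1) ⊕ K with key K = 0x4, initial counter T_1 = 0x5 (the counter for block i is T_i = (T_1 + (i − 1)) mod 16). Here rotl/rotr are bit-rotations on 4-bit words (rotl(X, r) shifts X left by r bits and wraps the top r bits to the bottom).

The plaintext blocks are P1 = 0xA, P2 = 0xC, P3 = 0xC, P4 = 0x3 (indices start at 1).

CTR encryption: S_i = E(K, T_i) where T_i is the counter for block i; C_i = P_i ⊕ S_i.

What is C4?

C1: T = 0x5, S = E(K, T) = 0xE; 0xA ⊕ 0xE = 0x4.
C2: T = 0x6, S = E(K, T) = 0x8; 0xC ⊕ 0x8 = 0x4.
C3: T = 0x7, S = E(K, T) = 0xA; 0xC ⊕ 0xA = 0x6.
C4: T = 0x8, S = E(K, T) = 0x5; 0x3 ⊕ 0x5 = 0x6.

C4 = 0x6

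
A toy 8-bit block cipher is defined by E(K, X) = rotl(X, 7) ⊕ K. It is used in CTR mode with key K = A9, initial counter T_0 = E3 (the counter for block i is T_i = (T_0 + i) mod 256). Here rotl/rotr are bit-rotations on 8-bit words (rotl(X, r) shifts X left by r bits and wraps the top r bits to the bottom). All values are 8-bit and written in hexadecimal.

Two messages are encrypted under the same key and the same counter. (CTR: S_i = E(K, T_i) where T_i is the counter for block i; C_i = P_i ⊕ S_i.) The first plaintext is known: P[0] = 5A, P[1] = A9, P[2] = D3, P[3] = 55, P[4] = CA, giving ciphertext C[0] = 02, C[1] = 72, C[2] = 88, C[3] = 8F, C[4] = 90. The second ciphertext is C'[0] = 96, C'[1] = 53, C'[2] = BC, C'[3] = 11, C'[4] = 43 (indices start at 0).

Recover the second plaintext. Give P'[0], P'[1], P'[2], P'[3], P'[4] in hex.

In CTR with a reused counter, both messages share the same keystream S_i, so C_i ⊕ C'_i = P_i ⊕ P'_i and thus P'_i = P_i ⊕ C_i ⊕ C'_i.
P'[0]: 5A ⊕ 02 ⊕ 96 = CE.
P'[1]: A9 ⊕ 72 ⊕ 53 = 88.
P'[2]: D3 ⊕ 88 ⊕ BC = E7.
P'[3]: 55 ⊕ 8F ⊕ 11 = CB.
P'[4]: CA ⊕ 90 ⊕ 43 = 19.

P'[0] = CE, P'[1] = 88, P'[2] = E7, P'[3] = CB, P'[4] = 19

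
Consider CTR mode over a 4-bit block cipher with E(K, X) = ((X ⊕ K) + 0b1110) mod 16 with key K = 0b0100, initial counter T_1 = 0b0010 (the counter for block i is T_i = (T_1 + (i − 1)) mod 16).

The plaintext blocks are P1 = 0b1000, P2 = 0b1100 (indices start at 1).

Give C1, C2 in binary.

C1 = 0b1100, C2 = 0b1001

CTR encryption: S_i = E(K, T_i) where T_i is the counter for block i; C_i = P_i ⊕ S_i.
C1: T = 0b0010, S = E(K, T) = 0b0100; 0b1000 ⊕ 0b0100 = 0b1100.
C2: T = 0b0011, S = E(K, T) = 0b0101; 0b1100 ⊕ 0b0101 = 0b1001.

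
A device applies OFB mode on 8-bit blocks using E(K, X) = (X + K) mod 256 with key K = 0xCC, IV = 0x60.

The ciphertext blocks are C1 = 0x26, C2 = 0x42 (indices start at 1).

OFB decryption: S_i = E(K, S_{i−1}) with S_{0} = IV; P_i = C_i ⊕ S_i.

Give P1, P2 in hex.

P1: S = E(K, 0x60) = 0x2C; 0x26 ⊕ 0x2C = 0x0A.
P2: S = E(K, 0x2C) = 0xF8; 0x42 ⊕ 0xF8 = 0xBA.

P1 = 0x0A, P2 = 0xBA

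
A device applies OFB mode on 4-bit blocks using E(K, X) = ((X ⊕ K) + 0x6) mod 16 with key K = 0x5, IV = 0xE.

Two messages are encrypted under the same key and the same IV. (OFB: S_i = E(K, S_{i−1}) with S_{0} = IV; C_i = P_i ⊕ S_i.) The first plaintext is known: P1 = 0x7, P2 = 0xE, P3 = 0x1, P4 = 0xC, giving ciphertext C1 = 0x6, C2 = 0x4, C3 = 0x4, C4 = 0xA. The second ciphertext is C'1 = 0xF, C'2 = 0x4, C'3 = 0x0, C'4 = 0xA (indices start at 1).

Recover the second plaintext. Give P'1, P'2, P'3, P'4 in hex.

P'1 = 0xE, P'2 = 0xE, P'3 = 0x5, P'4 = 0xC

In OFB with a reused IV, both messages share the same keystream S_i, so C_i ⊕ C'_i = P_i ⊕ P'_i and thus P'_i = P_i ⊕ C_i ⊕ C'_i.
P'1: 0x7 ⊕ 0x6 ⊕ 0xF = 0xE.
P'2: 0xE ⊕ 0x4 ⊕ 0x4 = 0xE.
P'3: 0x1 ⊕ 0x4 ⊕ 0x0 = 0x5.
P'4: 0xC ⊕ 0xA ⊕ 0xA = 0xC.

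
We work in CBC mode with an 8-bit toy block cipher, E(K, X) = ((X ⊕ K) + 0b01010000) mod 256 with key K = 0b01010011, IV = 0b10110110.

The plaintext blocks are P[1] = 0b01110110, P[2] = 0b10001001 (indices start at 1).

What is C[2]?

C[2] = 0b10001001

CBC encryption: C_i = E(K, P_i ⊕ C_{i−1}), with C_{0} = IV.
C[1]: P[1] ⊕ 0b10110110 = 0b11000000; E(K, 0b11000000) = 0b11100011.
C[2]: P[2] ⊕ 0b11100011 = 0b01101010; E(K, 0b01101010) = 0b10001001.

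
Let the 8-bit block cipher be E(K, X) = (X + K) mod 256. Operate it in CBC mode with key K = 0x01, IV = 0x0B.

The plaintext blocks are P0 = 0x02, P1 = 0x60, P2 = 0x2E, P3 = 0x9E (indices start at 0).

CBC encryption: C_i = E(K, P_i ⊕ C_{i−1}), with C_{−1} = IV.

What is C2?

C0: P0 ⊕ 0x0B = 0x09; E(K, 0x09) = 0x0A.
C1: P1 ⊕ 0x0A = 0x6A; E(K, 0x6A) = 0x6B.
C2: P2 ⊕ 0x6B = 0x45; E(K, 0x45) = 0x46.

C2 = 0x46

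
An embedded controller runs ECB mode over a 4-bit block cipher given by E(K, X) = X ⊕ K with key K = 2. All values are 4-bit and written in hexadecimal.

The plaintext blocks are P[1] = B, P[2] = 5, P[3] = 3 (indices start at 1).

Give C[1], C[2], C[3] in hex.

ECB encryption: C_i = E(K, P_i).
C[1]: E(K, B) = 9.
C[2]: E(K, 5) = 7.
C[3]: E(K, 3) = 1.

C[1] = 9, C[2] = 7, C[3] = 1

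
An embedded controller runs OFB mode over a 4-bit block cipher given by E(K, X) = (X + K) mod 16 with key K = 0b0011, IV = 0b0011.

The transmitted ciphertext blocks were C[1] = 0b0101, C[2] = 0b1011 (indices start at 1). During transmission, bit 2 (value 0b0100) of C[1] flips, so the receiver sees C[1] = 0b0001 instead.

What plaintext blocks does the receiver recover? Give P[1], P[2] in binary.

P[1] = 0b0111, P[2] = 0b0010

OFB decryption: S_i = E(K, S_{i−1}) with S_{0} = IV; P_i = C_i ⊕ S_i.
Only C[1] changed, to 0b0001. In OFB, a change in C_i flips the same bit in P_i only; the keystream is unaffected. Decrypting the received ciphertext:
P[1]: S = E(K, 0b0011) = 0b0110; 0b0001 ⊕ 0b0110 = 0b0111.
P[2]: S = E(K, 0b0110) = 0b1001; 0b1011 ⊕ 0b1001 = 0b0010.
Blocks that differ from the original plaintext: P[1].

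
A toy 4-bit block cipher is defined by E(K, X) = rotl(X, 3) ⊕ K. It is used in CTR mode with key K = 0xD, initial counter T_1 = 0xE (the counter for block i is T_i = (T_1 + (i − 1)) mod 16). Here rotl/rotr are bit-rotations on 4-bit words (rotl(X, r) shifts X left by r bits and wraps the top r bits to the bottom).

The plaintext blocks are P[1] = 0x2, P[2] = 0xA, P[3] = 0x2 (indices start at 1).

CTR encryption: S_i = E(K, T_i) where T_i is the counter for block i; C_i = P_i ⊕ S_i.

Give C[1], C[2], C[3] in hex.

C[1]: T = 0xE, S = E(K, T) = 0xA; 0x2 ⊕ 0xA = 0x8.
C[2]: T = 0xF, S = E(K, T) = 0x2; 0xA ⊕ 0x2 = 0x8.
C[3]: T = 0x0, S = E(K, T) = 0xD; 0x2 ⊕ 0xD = 0xF.

C[1] = 0x8, C[2] = 0x8, C[3] = 0xF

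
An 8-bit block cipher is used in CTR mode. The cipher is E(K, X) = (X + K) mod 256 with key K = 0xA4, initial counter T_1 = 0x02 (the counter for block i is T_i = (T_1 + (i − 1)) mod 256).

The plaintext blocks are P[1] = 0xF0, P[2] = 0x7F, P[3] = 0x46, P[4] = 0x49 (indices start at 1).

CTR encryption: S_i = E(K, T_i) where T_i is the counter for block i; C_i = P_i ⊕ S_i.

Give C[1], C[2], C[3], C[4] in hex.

C[1]: T = 0x02, S = E(K, T) = 0xA6; 0xF0 ⊕ 0xA6 = 0x56.
C[2]: T = 0x03, S = E(K, T) = 0xA7; 0x7F ⊕ 0xA7 = 0xD8.
C[3]: T = 0x04, S = E(K, T) = 0xA8; 0x46 ⊕ 0xA8 = 0xEE.
C[4]: T = 0x05, S = E(K, T) = 0xA9; 0x49 ⊕ 0xA9 = 0xE0.

C[1] = 0x56, C[2] = 0xD8, C[3] = 0xEE, C[4] = 0xE0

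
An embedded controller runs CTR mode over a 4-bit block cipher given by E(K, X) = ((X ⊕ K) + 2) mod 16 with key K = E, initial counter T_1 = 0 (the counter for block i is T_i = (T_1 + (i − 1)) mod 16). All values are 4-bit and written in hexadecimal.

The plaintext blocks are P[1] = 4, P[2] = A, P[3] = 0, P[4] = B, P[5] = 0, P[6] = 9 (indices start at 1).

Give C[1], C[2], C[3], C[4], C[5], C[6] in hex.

CTR encryption: S_i = E(K, T_i) where T_i is the counter for block i; C_i = P_i ⊕ S_i.
C[1]: T = 0, S = E(K, T) = 0; 4 ⊕ 0 = 4.
C[2]: T = 1, S = E(K, T) = 1; A ⊕ 1 = B.
C[3]: T = 2, S = E(K, T) = E; 0 ⊕ E = E.
C[4]: T = 3, S = E(K, T) = F; B ⊕ F = 4.
C[5]: T = 4, S = E(K, T) = C; 0 ⊕ C = C.
C[6]: T = 5, S = E(K, T) = D; 9 ⊕ D = 4.

C[1] = 4, C[2] = B, C[3] = E, C[4] = 4, C[5] = C, C[6] = 4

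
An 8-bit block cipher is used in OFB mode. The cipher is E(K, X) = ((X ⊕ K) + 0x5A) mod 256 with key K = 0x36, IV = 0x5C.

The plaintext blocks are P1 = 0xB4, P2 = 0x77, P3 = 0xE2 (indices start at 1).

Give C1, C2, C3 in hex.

OFB encryption: S_i = E(K, S_{i−1}) with S_{0} = IV; C_i = P_i ⊕ S_i.
C1: S = E(K, 0x5C) = 0xC4; 0xB4 ⊕ 0xC4 = 0x70.
C2: S = E(K, 0xC4) = 0x4C; 0x77 ⊕ 0x4C = 0x3B.
C3: S = E(K, 0x4C) = 0xD4; 0xE2 ⊕ 0xD4 = 0x36.

C1 = 0x70, C2 = 0x3B, C3 = 0x36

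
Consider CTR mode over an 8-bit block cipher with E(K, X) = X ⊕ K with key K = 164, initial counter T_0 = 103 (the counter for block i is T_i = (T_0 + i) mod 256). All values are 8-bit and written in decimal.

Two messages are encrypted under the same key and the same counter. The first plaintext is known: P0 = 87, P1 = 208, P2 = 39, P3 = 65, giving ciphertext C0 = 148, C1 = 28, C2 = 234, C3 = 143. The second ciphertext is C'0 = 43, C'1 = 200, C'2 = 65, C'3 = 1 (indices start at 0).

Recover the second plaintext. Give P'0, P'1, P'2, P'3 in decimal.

In CTR with a reused counter, both messages share the same keystream S_i, so C_i ⊕ C'_i = P_i ⊕ P'_i and thus P'_i = P_i ⊕ C_i ⊕ C'_i.
P'0: 87 ⊕ 148 ⊕ 43 = 232.
P'1: 208 ⊕ 28 ⊕ 200 = 4.
P'2: 39 ⊕ 234 ⊕ 65 = 140.
P'3: 65 ⊕ 143 ⊕ 1 = 207.

P'0 = 232, P'1 = 4, P'2 = 140, P'3 = 207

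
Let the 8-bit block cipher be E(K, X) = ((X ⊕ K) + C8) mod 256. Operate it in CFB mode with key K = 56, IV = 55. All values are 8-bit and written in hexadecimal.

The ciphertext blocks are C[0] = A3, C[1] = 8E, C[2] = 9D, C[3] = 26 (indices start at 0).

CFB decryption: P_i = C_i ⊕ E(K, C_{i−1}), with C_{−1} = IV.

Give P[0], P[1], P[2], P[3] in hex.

P[0] = 68, P[1] = 33, P[2] = 3D, P[3] = B5

P[0]: E(K, 55) = CB; A3 ⊕ CB = 68.
P[1]: E(K, A3) = BD; 8E ⊕ BD = 33.
P[2]: E(K, 8E) = A0; 9D ⊕ A0 = 3D.
P[3]: E(K, 9D) = 93; 26 ⊕ 93 = B5.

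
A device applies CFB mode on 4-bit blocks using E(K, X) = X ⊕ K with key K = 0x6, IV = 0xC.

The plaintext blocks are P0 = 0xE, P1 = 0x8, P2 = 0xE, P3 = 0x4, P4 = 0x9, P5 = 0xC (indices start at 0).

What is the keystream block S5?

0x9

CFB encryption: C_i = P_i ⊕ E(K, C_{i−1}), with C_{−1} = IV.
C0: E(K, 0xC) = 0xA; 0xE ⊕ 0xA = 0x4.
C1: E(K, 0x4) = 0x2; 0x8 ⊕ 0x2 = 0xA.
C2: E(K, 0xA) = 0xC; 0xE ⊕ 0xC = 0x2.
C3: E(K, 0x2) = 0x4; 0x4 ⊕ 0x4 = 0x0.
C4: E(K, 0x0) = 0x6; 0x9 ⊕ 0x6 = 0xF.
C5: E(K, 0xF) = 0x9; 0xC ⊕ 0x9 = 0x5.
So S5 = 0x9.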